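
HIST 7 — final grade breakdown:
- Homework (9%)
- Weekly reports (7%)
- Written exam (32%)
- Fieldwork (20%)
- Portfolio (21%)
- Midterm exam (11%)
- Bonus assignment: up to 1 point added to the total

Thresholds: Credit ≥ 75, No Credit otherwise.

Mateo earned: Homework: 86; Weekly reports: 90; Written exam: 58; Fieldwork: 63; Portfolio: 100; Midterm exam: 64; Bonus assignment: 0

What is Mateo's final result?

No Credit

Weighted total:
  Homework 86 × 0.09 = 7.74
  Weekly reports 90 × 0.07 = 6.3
  Written exam 58 × 0.32 = 18.56
  Fieldwork 63 × 0.2 = 12.6
  Portfolio 100 × 0.21 = 21
  Midterm exam 64 × 0.11 = 7.04
Sum = 73.24
Bonus assignment: 73.24 + 0 = 73.24
73.24 < 75 → No Credit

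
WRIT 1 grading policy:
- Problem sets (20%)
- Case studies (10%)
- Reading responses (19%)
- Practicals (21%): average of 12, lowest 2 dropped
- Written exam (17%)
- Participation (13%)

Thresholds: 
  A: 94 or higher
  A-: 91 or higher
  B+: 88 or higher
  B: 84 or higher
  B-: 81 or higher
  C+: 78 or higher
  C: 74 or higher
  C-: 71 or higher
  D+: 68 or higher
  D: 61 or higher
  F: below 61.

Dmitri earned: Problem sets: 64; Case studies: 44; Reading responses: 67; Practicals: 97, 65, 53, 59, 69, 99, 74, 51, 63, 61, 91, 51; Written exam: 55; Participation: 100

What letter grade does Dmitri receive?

D

Practicals: drop 51, 51 → average of remaining 10 = 731/10 = 73.1
Weighted total:
  Problem sets 64 × 0.2 = 12.8
  Case studies 44 × 0.1 = 4.4
  Reading responses 67 × 0.19 = 12.73
  Practicals 73.1 × 0.21 = 15.351
  Written exam 55 × 0.17 = 9.35
  Participation 100 × 0.13 = 13
Sum = 67.631
67.631 is ≥ 61 and < 68 → D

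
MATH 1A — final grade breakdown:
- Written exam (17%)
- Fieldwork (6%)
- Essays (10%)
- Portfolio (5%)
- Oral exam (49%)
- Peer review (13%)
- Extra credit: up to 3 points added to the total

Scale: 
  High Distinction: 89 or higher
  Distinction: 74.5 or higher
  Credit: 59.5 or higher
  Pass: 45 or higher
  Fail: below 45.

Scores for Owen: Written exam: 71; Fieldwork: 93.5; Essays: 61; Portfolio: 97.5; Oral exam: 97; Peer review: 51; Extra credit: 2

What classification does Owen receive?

Weighted total:
  Written exam 71 × 0.17 = 12.07
  Fieldwork 93.5 × 0.06 = 5.61
  Essays 61 × 0.1 = 6.1
  Portfolio 97.5 × 0.05 = 4.875
  Oral exam 97 × 0.49 = 47.53
  Peer review 51 × 0.13 = 6.63
Sum = 82.815
Extra credit: 82.815 + 2 = 84.815
84.815 is ≥ 74.5 and < 89 → Distinction

Distinction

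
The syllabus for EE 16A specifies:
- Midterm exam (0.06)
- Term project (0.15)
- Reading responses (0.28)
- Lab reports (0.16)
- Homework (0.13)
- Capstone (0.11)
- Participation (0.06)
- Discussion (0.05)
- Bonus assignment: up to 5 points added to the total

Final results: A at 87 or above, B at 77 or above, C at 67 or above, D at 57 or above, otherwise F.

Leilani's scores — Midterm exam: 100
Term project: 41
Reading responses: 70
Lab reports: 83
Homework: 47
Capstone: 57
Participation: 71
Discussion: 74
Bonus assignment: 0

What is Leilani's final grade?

D

Weighted total:
  Midterm exam 100 × 0.06 = 6
  Term project 41 × 0.15 = 6.15
  Reading responses 70 × 0.28 = 19.6
  Lab reports 83 × 0.16 = 13.28
  Homework 47 × 0.13 = 6.11
  Capstone 57 × 0.11 = 6.27
  Participation 71 × 0.06 = 4.26
  Discussion 74 × 0.05 = 3.7
Sum = 65.37
Bonus assignment: 65.37 + 0 = 65.37
65.37 is ≥ 57 and < 67 → D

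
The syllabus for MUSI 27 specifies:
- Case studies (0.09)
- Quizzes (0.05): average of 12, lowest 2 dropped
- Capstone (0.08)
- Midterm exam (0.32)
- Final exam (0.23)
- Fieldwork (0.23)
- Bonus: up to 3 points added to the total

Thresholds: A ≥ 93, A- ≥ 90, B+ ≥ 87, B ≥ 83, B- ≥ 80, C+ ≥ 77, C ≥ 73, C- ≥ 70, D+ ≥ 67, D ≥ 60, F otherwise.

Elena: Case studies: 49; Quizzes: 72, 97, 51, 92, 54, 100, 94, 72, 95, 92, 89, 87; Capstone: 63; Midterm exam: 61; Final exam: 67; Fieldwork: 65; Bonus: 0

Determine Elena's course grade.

Quizzes: drop 51, 54 → average of remaining 10 = 890/10 = 89
Weighted total:
  Case studies 49 × 0.09 = 4.41
  Quizzes 89 × 0.05 = 4.45
  Capstone 63 × 0.08 = 5.04
  Midterm exam 61 × 0.32 = 19.52
  Final exam 67 × 0.23 = 15.41
  Fieldwork 65 × 0.23 = 14.95
Sum = 63.78
Bonus: 63.78 + 0 = 63.78
63.78 is ≥ 60 and < 67 → D

D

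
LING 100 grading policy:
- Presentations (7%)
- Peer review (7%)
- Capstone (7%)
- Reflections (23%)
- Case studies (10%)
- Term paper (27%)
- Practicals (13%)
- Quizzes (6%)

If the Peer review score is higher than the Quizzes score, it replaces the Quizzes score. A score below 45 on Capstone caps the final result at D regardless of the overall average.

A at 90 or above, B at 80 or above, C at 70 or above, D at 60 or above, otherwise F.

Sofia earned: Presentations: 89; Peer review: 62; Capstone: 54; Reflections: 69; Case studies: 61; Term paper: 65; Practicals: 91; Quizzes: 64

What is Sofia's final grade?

D

Peer review (62) ≤ Quizzes (64), so Quizzes stays at 64.
Capstone score 54 ≥ 45: minimum met.
Weighted total:
  Presentations 89 × 0.07 = 6.23
  Peer review 62 × 0.07 = 4.34
  Capstone 54 × 0.07 = 3.78
  Reflections 69 × 0.23 = 15.87
  Case studies 61 × 0.1 = 6.1
  Term paper 65 × 0.27 = 17.55
  Practicals 91 × 0.13 = 11.83
  Quizzes 64 × 0.06 = 3.84
Sum = 69.54
69.54 is ≥ 60 and < 70 → D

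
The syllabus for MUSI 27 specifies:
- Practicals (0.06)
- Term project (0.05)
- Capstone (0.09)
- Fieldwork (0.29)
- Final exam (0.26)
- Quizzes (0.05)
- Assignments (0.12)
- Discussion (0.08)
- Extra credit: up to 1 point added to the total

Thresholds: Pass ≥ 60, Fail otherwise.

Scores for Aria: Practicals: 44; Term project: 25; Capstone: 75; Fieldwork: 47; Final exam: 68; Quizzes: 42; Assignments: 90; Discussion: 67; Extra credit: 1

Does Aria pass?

Pass

Weighted total:
  Practicals 44 × 0.06 = 2.64
  Term project 25 × 0.05 = 1.25
  Capstone 75 × 0.09 = 6.75
  Fieldwork 47 × 0.29 = 13.63
  Final exam 68 × 0.26 = 17.68
  Quizzes 42 × 0.05 = 2.1
  Assignments 90 × 0.12 = 10.8
  Discussion 67 × 0.08 = 5.36
Sum = 60.21
Extra credit: 60.21 + 1 = 61.21
61.21 ≥ 60 → Pass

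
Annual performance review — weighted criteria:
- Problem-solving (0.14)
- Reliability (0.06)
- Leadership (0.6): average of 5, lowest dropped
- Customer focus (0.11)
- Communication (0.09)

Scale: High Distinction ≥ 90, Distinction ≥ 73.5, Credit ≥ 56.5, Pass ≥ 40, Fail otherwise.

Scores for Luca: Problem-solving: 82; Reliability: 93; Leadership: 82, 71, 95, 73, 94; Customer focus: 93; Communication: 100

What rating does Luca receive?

Leadership: drop 71 → average of remaining 4 = 344/4 = 86
Weighted total:
  Problem-solving 82 × 0.14 = 11.48
  Reliability 93 × 0.06 = 5.58
  Leadership 86 × 0.6 = 51.6
  Customer focus 93 × 0.11 = 10.23
  Communication 100 × 0.09 = 9
Sum = 87.89
87.89 is ≥ 73.5 and < 90 → Distinction

Distinction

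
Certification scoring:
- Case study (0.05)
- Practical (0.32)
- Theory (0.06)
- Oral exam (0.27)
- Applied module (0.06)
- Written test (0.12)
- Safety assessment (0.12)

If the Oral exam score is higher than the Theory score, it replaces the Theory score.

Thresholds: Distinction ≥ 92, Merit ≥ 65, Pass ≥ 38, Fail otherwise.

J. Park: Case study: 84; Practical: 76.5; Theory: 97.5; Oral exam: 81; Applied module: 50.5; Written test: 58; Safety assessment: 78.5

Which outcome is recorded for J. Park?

Oral exam (81) ≤ Theory (97.5), so Theory stays at 97.5.
Weighted total:
  Case study 84 × 0.05 = 4.2
  Practical 76.5 × 0.32 = 24.48
  Theory 97.5 × 0.06 = 5.85
  Oral exam 81 × 0.27 = 21.87
  Applied module 50.5 × 0.06 = 3.03
  Written test 58 × 0.12 = 6.96
  Safety assessment 78.5 × 0.12 = 9.42
Sum = 75.81
75.81 is ≥ 65 and < 92 → Merit

Merit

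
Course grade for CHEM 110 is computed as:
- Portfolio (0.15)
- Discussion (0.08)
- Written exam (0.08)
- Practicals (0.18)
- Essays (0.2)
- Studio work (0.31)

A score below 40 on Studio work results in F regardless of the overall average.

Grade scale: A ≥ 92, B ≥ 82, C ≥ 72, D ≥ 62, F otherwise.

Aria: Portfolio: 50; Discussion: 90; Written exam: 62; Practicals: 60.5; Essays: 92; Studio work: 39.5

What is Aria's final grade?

Studio work score 39.5 < 40: minimum not met.
Weighted total:
  Portfolio 50 × 0.15 = 7.5
  Discussion 90 × 0.08 = 7.2
  Written exam 62 × 0.08 = 4.96
  Practicals 60.5 × 0.18 = 10.89
  Essays 92 × 0.2 = 18.4
  Studio work 39.5 × 0.31 = 12.245
Sum = 61.195
Because the Studio work minimum was not met, the result is F.

F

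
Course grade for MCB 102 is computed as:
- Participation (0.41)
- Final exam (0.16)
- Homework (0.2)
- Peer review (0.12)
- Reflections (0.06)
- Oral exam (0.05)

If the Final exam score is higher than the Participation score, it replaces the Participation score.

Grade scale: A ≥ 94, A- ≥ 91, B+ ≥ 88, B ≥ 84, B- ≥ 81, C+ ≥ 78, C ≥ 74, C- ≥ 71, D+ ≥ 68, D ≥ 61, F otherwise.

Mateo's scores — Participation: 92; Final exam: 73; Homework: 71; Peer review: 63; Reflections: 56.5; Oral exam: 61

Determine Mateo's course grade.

Final exam (73) ≤ Participation (92), so Participation stays at 92.
Weighted total:
  Participation 92 × 0.41 = 37.72
  Final exam 73 × 0.16 = 11.68
  Homework 71 × 0.2 = 14.2
  Peer review 63 × 0.12 = 7.56
  Reflections 56.5 × 0.06 = 3.39
  Oral exam 61 × 0.05 = 3.05
Sum = 77.6
77.6 is ≥ 74 and < 78 → C

C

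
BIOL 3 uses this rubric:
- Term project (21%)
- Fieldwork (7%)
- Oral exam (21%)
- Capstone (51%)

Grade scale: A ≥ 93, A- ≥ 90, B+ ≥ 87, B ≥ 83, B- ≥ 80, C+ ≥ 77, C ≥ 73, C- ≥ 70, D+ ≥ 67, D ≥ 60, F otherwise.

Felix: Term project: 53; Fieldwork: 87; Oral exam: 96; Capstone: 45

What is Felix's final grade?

D

Weighted total:
  Term project 53 × 0.21 = 11.13
  Fieldwork 87 × 0.07 = 6.09
  Oral exam 96 × 0.21 = 20.16
  Capstone 45 × 0.51 = 22.95
Sum = 60.33
60.33 is ≥ 60 and < 67 → D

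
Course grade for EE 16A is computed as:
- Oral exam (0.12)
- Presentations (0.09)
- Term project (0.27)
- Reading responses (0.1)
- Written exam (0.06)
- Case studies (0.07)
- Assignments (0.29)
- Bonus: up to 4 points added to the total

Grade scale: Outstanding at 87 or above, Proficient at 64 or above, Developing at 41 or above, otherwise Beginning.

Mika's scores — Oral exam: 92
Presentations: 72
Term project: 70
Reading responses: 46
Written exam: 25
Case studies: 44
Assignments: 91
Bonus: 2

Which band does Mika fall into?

Weighted total:
  Oral exam 92 × 0.12 = 11.04
  Presentations 72 × 0.09 = 6.48
  Term project 70 × 0.27 = 18.9
  Reading responses 46 × 0.1 = 4.6
  Written exam 25 × 0.06 = 1.5
  Case studies 44 × 0.07 = 3.08
  Assignments 91 × 0.29 = 26.39
Sum = 71.99
Bonus: 71.99 + 2 = 73.99
73.99 is ≥ 64 and < 87 → Proficient

Proficient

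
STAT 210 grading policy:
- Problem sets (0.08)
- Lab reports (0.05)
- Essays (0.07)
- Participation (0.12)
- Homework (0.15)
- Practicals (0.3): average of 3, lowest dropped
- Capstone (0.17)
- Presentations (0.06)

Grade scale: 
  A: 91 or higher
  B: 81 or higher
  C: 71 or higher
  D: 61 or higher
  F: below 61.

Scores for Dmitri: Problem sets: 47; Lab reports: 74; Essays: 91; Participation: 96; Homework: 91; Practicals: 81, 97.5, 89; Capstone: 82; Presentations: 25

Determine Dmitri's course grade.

Practicals: drop 81 → average of remaining 2 = 186.5/2 = 93.25
Weighted total:
  Problem sets 47 × 0.08 = 3.76
  Lab reports 74 × 0.05 = 3.7
  Essays 91 × 0.07 = 6.37
  Participation 96 × 0.12 = 11.52
  Homework 91 × 0.15 = 13.65
  Practicals 93.25 × 0.3 = 27.975
  Capstone 82 × 0.17 = 13.94
  Presentations 25 × 0.06 = 1.5
Sum = 82.415
82.415 is ≥ 81 and < 91 → B

B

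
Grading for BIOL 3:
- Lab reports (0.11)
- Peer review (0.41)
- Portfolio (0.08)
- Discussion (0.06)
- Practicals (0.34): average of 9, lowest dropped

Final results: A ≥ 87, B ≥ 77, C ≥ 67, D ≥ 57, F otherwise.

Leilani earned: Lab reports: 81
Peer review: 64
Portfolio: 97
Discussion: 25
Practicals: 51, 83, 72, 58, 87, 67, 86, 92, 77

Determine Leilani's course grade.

C

Practicals: drop 51 → average of remaining 8 = 622/8 = 77.75
Weighted total:
  Lab reports 81 × 0.11 = 8.91
  Peer review 64 × 0.41 = 26.24
  Portfolio 97 × 0.08 = 7.76
  Discussion 25 × 0.06 = 1.5
  Practicals 77.75 × 0.34 = 26.435
Sum = 70.845
70.845 is ≥ 67 and < 77 → C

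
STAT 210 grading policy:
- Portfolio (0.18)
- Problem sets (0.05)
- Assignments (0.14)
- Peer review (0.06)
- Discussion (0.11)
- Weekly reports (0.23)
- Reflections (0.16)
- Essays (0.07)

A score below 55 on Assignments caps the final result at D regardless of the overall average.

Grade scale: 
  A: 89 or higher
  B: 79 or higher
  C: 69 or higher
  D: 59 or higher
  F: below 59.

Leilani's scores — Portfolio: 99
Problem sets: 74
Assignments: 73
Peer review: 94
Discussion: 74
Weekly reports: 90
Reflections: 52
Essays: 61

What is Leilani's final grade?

Assignments score 73 ≥ 55: minimum met.
Weighted total:
  Portfolio 99 × 0.18 = 17.82
  Problem sets 74 × 0.05 = 3.7
  Assignments 73 × 0.14 = 10.22
  Peer review 94 × 0.06 = 5.64
  Discussion 74 × 0.11 = 8.14
  Weekly reports 90 × 0.23 = 20.7
  Reflections 52 × 0.16 = 8.32
  Essays 61 × 0.07 = 4.27
Sum = 78.81
78.81 is ≥ 69 and < 79 → C

C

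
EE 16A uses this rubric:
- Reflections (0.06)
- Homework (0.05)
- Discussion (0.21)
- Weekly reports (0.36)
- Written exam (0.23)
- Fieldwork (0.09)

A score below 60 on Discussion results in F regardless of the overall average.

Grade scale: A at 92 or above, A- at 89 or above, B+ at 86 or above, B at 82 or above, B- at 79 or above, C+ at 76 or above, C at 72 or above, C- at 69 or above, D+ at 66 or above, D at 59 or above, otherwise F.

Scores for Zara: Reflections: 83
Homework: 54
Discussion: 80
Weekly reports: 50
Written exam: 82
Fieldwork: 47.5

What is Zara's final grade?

Discussion score 80 ≥ 60: minimum met.
Weighted total:
  Reflections 83 × 0.06 = 4.98
  Homework 54 × 0.05 = 2.7
  Discussion 80 × 0.21 = 16.8
  Weekly reports 50 × 0.36 = 18
  Written exam 82 × 0.23 = 18.86
  Fieldwork 47.5 × 0.09 = 4.275
Sum = 65.615
65.615 is ≥ 59 and < 66 → D

D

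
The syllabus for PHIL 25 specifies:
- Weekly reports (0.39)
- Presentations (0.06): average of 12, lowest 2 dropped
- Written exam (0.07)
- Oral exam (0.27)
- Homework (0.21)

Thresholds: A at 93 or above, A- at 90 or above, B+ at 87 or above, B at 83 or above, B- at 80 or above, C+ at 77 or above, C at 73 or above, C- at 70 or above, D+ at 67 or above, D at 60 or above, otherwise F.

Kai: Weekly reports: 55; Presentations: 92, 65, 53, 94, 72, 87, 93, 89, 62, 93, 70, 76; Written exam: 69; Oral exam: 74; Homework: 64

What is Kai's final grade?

D

Presentations: drop 53, 62 → average of remaining 10 = 831/10 = 83.1
Weighted total:
  Weekly reports 55 × 0.39 = 21.45
  Presentations 83.1 × 0.06 = 4.986
  Written exam 69 × 0.07 = 4.83
  Oral exam 74 × 0.27 = 19.98
  Homework 64 × 0.21 = 13.44
Sum = 64.686
64.686 is ≥ 60 and < 67 → D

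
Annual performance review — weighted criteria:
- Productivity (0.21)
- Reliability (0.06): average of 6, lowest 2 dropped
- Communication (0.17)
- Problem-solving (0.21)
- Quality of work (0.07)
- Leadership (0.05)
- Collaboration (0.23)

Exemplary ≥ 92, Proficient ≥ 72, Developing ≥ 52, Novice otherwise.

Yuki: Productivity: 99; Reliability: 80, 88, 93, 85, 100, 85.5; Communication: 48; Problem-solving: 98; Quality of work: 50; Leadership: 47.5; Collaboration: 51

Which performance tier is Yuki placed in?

Reliability: drop 80, 85 → average of remaining 4 = 366.5/4 = 91.625
Weighted total:
  Productivity 99 × 0.21 = 20.79
  Reliability 91.625 × 0.06 = 5.4975
  Communication 48 × 0.17 = 8.16
  Problem-solving 98 × 0.21 = 20.58
  Quality of work 50 × 0.07 = 3.5
  Leadership 47.5 × 0.05 = 2.375
  Collaboration 51 × 0.23 = 11.73
Sum = 72.6325
72.6325 is ≥ 72 and < 92 → Proficient

Proficient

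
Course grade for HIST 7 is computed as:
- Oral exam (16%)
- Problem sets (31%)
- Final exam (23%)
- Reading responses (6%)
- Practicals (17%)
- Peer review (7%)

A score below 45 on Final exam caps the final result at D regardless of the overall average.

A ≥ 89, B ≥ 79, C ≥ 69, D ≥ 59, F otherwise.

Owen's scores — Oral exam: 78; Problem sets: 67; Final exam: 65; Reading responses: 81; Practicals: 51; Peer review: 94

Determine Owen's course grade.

D

Final exam score 65 ≥ 45: minimum met.
Weighted total:
  Oral exam 78 × 0.16 = 12.48
  Problem sets 67 × 0.31 = 20.77
  Final exam 65 × 0.23 = 14.95
  Reading responses 81 × 0.06 = 4.86
  Practicals 51 × 0.17 = 8.67
  Peer review 94 × 0.07 = 6.58
Sum = 68.31
68.31 is ≥ 59 and < 69 → D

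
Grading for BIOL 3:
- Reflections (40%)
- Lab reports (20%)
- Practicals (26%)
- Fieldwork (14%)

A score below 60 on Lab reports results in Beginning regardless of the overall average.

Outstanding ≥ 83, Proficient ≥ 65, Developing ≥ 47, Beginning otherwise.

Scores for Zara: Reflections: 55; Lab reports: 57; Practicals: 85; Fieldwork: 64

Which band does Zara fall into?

Beginning

Lab reports score 57 < 60: minimum not met.
Weighted total:
  Reflections 55 × 0.4 = 22
  Lab reports 57 × 0.2 = 11.4
  Practicals 85 × 0.26 = 22.1
  Fieldwork 64 × 0.14 = 8.96
Sum = 64.46
Because the Lab reports minimum was not met, the result is Beginning.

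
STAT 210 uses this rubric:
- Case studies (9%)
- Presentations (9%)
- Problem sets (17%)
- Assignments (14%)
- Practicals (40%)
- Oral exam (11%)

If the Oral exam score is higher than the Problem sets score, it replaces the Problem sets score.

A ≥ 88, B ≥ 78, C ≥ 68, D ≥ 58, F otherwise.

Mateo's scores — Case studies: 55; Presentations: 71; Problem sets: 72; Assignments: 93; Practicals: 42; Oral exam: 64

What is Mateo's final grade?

Oral exam (64) ≤ Problem sets (72), so Problem sets stays at 72.
Weighted total:
  Case studies 55 × 0.09 = 4.95
  Presentations 71 × 0.09 = 6.39
  Problem sets 72 × 0.17 = 12.24
  Assignments 93 × 0.14 = 13.02
  Practicals 42 × 0.4 = 16.8
  Oral exam 64 × 0.11 = 7.04
Sum = 60.44
60.44 is ≥ 58 and < 68 → D

D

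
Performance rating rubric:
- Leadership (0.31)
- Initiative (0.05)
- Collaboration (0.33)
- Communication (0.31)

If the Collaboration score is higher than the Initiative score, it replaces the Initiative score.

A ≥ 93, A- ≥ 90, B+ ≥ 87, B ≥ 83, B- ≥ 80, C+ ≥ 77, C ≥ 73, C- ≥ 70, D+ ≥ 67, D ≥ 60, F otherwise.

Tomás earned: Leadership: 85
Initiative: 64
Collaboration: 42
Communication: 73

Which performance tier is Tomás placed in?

D

Collaboration (42) ≤ Initiative (64), so Initiative stays at 64.
Weighted total:
  Leadership 85 × 0.31 = 26.35
  Initiative 64 × 0.05 = 3.2
  Collaboration 42 × 0.33 = 13.86
  Communication 73 × 0.31 = 22.63
Sum = 66.04
66.04 is ≥ 60 and < 67 → D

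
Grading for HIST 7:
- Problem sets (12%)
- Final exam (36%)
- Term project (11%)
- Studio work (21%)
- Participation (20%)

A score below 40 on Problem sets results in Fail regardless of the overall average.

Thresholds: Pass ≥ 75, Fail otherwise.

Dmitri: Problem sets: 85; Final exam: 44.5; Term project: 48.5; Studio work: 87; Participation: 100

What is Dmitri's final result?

Fail

Problem sets score 85 ≥ 40: minimum met.
Weighted total:
  Problem sets 85 × 0.12 = 10.2
  Final exam 44.5 × 0.36 = 16.02
  Term project 48.5 × 0.11 = 5.335
  Studio work 87 × 0.21 = 18.27
  Participation 100 × 0.2 = 20
Sum = 69.825
69.825 < 75 → Fail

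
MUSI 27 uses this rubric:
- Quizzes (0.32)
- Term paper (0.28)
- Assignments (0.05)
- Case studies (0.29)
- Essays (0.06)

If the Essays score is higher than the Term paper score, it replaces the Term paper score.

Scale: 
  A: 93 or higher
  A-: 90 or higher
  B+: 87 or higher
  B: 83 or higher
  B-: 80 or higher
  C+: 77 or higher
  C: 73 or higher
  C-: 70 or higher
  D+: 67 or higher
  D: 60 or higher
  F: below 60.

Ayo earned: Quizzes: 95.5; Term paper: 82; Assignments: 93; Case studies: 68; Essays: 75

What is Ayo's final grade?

B-

Essays (75) ≤ Term paper (82), so Term paper stays at 82.
Weighted total:
  Quizzes 95.5 × 0.32 = 30.56
  Term paper 82 × 0.28 = 22.96
  Assignments 93 × 0.05 = 4.65
  Case studies 68 × 0.29 = 19.72
  Essays 75 × 0.06 = 4.5
Sum = 82.39
82.39 is ≥ 80 and < 83 → B-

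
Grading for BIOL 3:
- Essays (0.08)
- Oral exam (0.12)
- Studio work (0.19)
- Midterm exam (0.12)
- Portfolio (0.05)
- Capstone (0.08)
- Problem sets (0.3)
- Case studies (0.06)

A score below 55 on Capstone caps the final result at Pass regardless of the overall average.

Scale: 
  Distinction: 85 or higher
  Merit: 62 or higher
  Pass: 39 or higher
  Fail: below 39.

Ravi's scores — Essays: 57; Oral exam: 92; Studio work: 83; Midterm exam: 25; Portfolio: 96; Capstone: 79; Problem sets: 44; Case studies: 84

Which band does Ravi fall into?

Capstone score 79 ≥ 55: minimum met.
Weighted total:
  Essays 57 × 0.08 = 4.56
  Oral exam 92 × 0.12 = 11.04
  Studio work 83 × 0.19 = 15.77
  Midterm exam 25 × 0.12 = 3
  Portfolio 96 × 0.05 = 4.8
  Capstone 79 × 0.08 = 6.32
  Problem sets 44 × 0.3 = 13.2
  Case studies 84 × 0.06 = 5.04
Sum = 63.73
63.73 is ≥ 62 and < 85 → Merit

Merit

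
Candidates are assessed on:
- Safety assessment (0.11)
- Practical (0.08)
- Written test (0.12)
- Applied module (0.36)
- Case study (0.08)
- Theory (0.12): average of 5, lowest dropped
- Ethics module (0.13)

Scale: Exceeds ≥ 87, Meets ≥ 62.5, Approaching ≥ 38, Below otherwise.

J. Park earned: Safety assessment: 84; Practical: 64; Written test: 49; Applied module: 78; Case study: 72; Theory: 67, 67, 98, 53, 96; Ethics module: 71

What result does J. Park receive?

Meets

Theory: drop 53 → average of remaining 4 = 328/4 = 82
Weighted total:
  Safety assessment 84 × 0.11 = 9.24
  Practical 64 × 0.08 = 5.12
  Written test 49 × 0.12 = 5.88
  Applied module 78 × 0.36 = 28.08
  Case study 72 × 0.08 = 5.76
  Theory 82 × 0.12 = 9.84
  Ethics module 71 × 0.13 = 9.23
Sum = 73.15
73.15 is ≥ 62.5 and < 87 → Meets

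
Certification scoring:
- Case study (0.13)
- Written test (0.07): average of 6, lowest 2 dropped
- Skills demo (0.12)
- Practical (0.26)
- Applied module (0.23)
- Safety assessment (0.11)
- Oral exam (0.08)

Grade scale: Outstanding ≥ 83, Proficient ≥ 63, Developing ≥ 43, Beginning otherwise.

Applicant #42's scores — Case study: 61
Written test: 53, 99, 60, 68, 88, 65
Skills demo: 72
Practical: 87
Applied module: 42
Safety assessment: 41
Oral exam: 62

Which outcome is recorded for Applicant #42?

Proficient

Written test: drop 53, 60 → average of remaining 4 = 320/4 = 80
Weighted total:
  Case study 61 × 0.13 = 7.93
  Written test 80 × 0.07 = 5.6
  Skills demo 72 × 0.12 = 8.64
  Practical 87 × 0.26 = 22.62
  Applied module 42 × 0.23 = 9.66
  Safety assessment 41 × 0.11 = 4.51
  Oral exam 62 × 0.08 = 4.96
Sum = 63.92
63.92 is ≥ 63 and < 83 → Proficient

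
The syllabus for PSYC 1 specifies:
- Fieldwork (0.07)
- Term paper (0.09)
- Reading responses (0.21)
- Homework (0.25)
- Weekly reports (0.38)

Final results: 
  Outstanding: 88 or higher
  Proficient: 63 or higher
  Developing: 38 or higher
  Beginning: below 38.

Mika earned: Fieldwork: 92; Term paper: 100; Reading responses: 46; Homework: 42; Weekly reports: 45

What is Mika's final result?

Weighted total:
  Fieldwork 92 × 0.07 = 6.44
  Term paper 100 × 0.09 = 9
  Reading responses 46 × 0.21 = 9.66
  Homework 42 × 0.25 = 10.5
  Weekly reports 45 × 0.38 = 17.1
Sum = 52.7
52.7 is ≥ 38 and < 63 → Developing

Developing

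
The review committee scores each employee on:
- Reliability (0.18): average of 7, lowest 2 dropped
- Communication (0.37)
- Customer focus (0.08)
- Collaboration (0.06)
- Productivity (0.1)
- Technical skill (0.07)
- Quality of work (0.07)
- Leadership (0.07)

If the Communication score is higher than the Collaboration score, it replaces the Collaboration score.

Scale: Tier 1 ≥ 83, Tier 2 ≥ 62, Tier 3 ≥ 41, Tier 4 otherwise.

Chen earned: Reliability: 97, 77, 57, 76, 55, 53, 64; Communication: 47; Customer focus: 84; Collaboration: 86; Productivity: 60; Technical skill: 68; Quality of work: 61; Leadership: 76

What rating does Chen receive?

Reliability: drop 53, 55 → average of remaining 5 = 371/5 = 74.2
Communication (47) ≤ Collaboration (86), so Collaboration stays at 86.
Weighted total:
  Reliability 74.2 × 0.18 = 13.356
  Communication 47 × 0.37 = 17.39
  Customer focus 84 × 0.08 = 6.72
  Collaboration 86 × 0.06 = 5.16
  Productivity 60 × 0.1 = 6
  Technical skill 68 × 0.07 = 4.76
  Quality of work 61 × 0.07 = 4.27
  Leadership 76 × 0.07 = 5.32
Sum = 62.976
62.976 is ≥ 62 and < 83 → Tier 2

Tier 2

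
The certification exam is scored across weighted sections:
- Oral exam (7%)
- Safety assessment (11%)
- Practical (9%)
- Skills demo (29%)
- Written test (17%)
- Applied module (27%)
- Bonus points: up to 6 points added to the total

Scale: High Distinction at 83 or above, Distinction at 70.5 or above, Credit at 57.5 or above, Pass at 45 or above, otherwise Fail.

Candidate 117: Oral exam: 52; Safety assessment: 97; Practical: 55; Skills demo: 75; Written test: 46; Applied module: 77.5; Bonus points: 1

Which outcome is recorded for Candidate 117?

Weighted total:
  Oral exam 52 × 0.07 = 3.64
  Safety assessment 97 × 0.11 = 10.67
  Practical 55 × 0.09 = 4.95
  Skills demo 75 × 0.29 = 21.75
  Written test 46 × 0.17 = 7.82
  Applied module 77.5 × 0.27 = 20.925
Sum = 69.755
Bonus points: 69.755 + 1 = 70.755
70.755 is ≥ 70.5 and < 83 → Distinction

Distinction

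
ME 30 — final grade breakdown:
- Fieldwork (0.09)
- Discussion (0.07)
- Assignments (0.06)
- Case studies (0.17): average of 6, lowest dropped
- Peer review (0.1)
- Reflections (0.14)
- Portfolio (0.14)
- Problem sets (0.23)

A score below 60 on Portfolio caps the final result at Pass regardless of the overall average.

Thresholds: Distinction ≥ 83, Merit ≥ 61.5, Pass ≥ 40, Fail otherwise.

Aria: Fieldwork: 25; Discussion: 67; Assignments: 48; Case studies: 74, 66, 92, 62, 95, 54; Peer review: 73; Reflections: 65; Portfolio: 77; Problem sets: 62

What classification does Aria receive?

Merit

Case studies: drop 54 → average of remaining 5 = 389/5 = 77.8
Portfolio score 77 ≥ 60: minimum met.
Weighted total:
  Fieldwork 25 × 0.09 = 2.25
  Discussion 67 × 0.07 = 4.69
  Assignments 48 × 0.06 = 2.88
  Case studies 77.8 × 0.17 = 13.226
  Peer review 73 × 0.1 = 7.3
  Reflections 65 × 0.14 = 9.1
  Portfolio 77 × 0.14 = 10.78
  Problem sets 62 × 0.23 = 14.26
Sum = 64.486
64.486 is ≥ 61.5 and < 83 → Merit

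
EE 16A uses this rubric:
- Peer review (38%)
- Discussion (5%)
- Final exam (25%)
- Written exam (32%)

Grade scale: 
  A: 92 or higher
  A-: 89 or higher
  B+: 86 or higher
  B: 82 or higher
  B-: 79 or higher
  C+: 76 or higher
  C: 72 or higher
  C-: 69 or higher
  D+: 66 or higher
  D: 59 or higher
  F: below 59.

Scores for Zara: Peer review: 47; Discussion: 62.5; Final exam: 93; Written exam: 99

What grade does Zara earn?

Weighted total:
  Peer review 47 × 0.38 = 17.86
  Discussion 62.5 × 0.05 = 3.125
  Final exam 93 × 0.25 = 23.25
  Written exam 99 × 0.32 = 31.68
Sum = 75.915
75.915 is ≥ 72 and < 76 → C

C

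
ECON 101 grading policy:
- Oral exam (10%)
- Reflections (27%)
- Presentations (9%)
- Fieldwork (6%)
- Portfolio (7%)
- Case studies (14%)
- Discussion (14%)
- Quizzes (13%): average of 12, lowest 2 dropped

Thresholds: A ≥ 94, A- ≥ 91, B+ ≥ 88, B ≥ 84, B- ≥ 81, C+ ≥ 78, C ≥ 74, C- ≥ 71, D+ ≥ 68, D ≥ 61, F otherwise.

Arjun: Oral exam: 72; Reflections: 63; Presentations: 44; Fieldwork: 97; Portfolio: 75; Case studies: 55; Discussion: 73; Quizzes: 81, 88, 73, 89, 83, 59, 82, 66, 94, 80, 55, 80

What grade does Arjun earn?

D

Quizzes: drop 55, 59 → average of remaining 10 = 816/10 = 81.6
Weighted total:
  Oral exam 72 × 0.1 = 7.2
  Reflections 63 × 0.27 = 17.01
  Presentations 44 × 0.09 = 3.96
  Fieldwork 97 × 0.06 = 5.82
  Portfolio 75 × 0.07 = 5.25
  Case studies 55 × 0.14 = 7.7
  Discussion 73 × 0.14 = 10.22
  Quizzes 81.6 × 0.13 = 10.608
Sum = 67.768
67.768 is ≥ 61 and < 68 → D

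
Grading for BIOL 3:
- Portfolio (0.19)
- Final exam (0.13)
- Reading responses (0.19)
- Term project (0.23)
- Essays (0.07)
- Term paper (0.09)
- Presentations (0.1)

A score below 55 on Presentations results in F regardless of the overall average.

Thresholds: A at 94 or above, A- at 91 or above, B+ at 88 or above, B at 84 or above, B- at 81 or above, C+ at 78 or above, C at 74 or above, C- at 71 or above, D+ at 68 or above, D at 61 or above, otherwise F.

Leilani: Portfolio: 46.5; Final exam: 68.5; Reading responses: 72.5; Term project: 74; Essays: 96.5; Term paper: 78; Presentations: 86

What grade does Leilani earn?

D+

Presentations score 86 ≥ 55: minimum met.
Weighted total:
  Portfolio 46.5 × 0.19 = 8.835
  Final exam 68.5 × 0.13 = 8.905
  Reading responses 72.5 × 0.19 = 13.775
  Term project 74 × 0.23 = 17.02
  Essays 96.5 × 0.07 = 6.755
  Term paper 78 × 0.09 = 7.02
  Presentations 86 × 0.1 = 8.6
Sum = 70.91
70.91 is ≥ 68 and < 71 → D+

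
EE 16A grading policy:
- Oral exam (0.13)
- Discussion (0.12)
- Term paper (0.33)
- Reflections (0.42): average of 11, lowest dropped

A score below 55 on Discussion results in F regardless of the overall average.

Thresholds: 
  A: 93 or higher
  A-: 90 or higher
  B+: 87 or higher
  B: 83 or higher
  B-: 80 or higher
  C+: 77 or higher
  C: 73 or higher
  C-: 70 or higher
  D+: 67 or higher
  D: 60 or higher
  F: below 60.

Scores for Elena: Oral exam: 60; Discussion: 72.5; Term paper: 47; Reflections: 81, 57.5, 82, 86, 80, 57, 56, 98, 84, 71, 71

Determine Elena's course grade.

Reflections: drop 56 → average of remaining 10 = 767.5/10 = 76.75
Discussion score 72.5 ≥ 55: minimum met.
Weighted total:
  Oral exam 60 × 0.13 = 7.8
  Discussion 72.5 × 0.12 = 8.7
  Term paper 47 × 0.33 = 15.51
  Reflections 76.75 × 0.42 = 32.235
Sum = 64.245
64.245 is ≥ 60 and < 67 → D

D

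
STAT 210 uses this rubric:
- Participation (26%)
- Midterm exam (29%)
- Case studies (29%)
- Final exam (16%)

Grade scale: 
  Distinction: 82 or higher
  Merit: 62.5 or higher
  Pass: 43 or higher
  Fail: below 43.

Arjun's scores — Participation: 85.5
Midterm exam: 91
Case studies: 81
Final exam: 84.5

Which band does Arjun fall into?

Weighted total:
  Participation 85.5 × 0.26 = 22.23
  Midterm exam 91 × 0.29 = 26.39
  Case studies 81 × 0.29 = 23.49
  Final exam 84.5 × 0.16 = 13.52
Sum = 85.63
85.63 ≥ 82 → Distinction

Distinction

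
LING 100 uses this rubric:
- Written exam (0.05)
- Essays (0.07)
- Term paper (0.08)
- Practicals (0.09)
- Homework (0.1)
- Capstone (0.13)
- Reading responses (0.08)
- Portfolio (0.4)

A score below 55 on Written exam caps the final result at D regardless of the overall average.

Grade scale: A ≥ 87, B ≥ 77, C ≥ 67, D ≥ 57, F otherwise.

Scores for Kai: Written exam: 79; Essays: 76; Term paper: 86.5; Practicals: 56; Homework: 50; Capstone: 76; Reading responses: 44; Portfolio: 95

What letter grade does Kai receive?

Written exam score 79 ≥ 55: minimum met.
Weighted total:
  Written exam 79 × 0.05 = 3.95
  Essays 76 × 0.07 = 5.32
  Term paper 86.5 × 0.08 = 6.92
  Practicals 56 × 0.09 = 5.04
  Homework 50 × 0.1 = 5
  Capstone 76 × 0.13 = 9.88
  Reading responses 44 × 0.08 = 3.52
  Portfolio 95 × 0.4 = 38
Sum = 77.63
77.63 is ≥ 77 and < 87 → B

B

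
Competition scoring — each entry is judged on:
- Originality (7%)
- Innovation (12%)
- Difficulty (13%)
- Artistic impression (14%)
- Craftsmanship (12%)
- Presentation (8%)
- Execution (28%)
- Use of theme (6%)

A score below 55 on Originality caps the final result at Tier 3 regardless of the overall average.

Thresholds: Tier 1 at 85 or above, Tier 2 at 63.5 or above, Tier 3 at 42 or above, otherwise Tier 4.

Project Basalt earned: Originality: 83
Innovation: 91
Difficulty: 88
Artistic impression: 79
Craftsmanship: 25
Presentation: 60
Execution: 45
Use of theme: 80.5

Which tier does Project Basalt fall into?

Tier 2

Originality score 83 ≥ 55: minimum met.
Weighted total:
  Originality 83 × 0.07 = 5.81
  Innovation 91 × 0.12 = 10.92
  Difficulty 88 × 0.13 = 11.44
  Artistic impression 79 × 0.14 = 11.06
  Craftsmanship 25 × 0.12 = 3
  Presentation 60 × 0.08 = 4.8
  Execution 45 × 0.28 = 12.6
  Use of theme 80.5 × 0.06 = 4.83
Sum = 64.46
64.46 is ≥ 63.5 and < 85 → Tier 2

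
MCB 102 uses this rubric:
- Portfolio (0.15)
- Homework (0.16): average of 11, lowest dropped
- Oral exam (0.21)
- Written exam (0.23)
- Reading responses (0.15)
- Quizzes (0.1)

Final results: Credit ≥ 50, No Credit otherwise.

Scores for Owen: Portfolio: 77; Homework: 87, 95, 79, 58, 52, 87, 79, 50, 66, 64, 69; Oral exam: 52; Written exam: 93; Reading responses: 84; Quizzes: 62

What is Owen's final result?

Credit

Homework: drop 50 → average of remaining 10 = 736/10 = 73.6
Weighted total:
  Portfolio 77 × 0.15 = 11.55
  Homework 73.6 × 0.16 = 11.776
  Oral exam 52 × 0.21 = 10.92
  Written exam 93 × 0.23 = 21.39
  Reading responses 84 × 0.15 = 12.6
  Quizzes 62 × 0.1 = 6.2
Sum = 74.436
74.436 ≥ 50 → Credit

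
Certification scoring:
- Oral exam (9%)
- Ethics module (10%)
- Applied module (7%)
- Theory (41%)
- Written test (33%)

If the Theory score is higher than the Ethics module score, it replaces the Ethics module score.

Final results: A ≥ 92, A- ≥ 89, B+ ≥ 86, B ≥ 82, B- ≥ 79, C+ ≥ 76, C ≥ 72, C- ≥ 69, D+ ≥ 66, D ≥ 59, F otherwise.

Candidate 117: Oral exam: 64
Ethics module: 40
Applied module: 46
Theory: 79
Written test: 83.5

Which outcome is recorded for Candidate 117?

Theory (79) > Ethics module (40), so Ethics module counts as 79.
Weighted total:
  Oral exam 64 × 0.09 = 5.76
  Ethics module 79 × 0.1 = 7.9
  Applied module 46 × 0.07 = 3.22
  Theory 79 × 0.41 = 32.39
  Written test 83.5 × 0.33 = 27.555
Sum = 76.825
76.825 is ≥ 76 and < 79 → C+

C+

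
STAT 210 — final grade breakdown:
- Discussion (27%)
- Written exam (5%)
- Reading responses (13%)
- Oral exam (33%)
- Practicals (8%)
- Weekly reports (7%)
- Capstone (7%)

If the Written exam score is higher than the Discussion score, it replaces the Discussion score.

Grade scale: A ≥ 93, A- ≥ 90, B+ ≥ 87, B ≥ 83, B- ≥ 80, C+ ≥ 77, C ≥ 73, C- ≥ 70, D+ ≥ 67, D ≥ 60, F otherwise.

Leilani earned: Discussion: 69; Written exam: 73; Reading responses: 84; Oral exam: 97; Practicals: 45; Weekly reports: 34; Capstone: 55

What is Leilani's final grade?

Written exam (73) > Discussion (69), so Discussion counts as 73.
Weighted total:
  Discussion 73 × 0.27 = 19.71
  Written exam 73 × 0.05 = 3.65
  Reading responses 84 × 0.13 = 10.92
  Oral exam 97 × 0.33 = 32.01
  Practicals 45 × 0.08 = 3.6
  Weekly reports 34 × 0.07 = 2.38
  Capstone 55 × 0.07 = 3.85
Sum = 76.12
76.12 is ≥ 73 and < 77 → C

C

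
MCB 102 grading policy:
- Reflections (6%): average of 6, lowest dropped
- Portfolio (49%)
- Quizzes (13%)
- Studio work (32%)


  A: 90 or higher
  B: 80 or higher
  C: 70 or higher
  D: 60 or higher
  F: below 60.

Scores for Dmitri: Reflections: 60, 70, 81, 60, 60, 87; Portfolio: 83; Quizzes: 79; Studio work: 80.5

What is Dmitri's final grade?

Reflections: drop 60 → average of remaining 5 = 358/5 = 71.6
Weighted total:
  Reflections 71.6 × 0.06 = 4.296
  Portfolio 83 × 0.49 = 40.67
  Quizzes 79 × 0.13 = 10.27
  Studio work 80.5 × 0.32 = 25.76
Sum = 80.996
80.996 is ≥ 80 and < 90 → B

B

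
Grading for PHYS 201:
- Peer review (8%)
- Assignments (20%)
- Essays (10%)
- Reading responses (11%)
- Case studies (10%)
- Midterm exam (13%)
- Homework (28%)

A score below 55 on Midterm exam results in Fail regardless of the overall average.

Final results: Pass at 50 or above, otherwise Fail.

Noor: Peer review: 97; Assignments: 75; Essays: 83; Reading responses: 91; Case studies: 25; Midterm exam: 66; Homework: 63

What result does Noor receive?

Pass

Midterm exam score 66 ≥ 55: minimum met.
Weighted total:
  Peer review 97 × 0.08 = 7.76
  Assignments 75 × 0.2 = 15
  Essays 83 × 0.1 = 8.3
  Reading responses 91 × 0.11 = 10.01
  Case studies 25 × 0.1 = 2.5
  Midterm exam 66 × 0.13 = 8.58
  Homework 63 × 0.28 = 17.64
Sum = 69.79
69.79 ≥ 50 → Pass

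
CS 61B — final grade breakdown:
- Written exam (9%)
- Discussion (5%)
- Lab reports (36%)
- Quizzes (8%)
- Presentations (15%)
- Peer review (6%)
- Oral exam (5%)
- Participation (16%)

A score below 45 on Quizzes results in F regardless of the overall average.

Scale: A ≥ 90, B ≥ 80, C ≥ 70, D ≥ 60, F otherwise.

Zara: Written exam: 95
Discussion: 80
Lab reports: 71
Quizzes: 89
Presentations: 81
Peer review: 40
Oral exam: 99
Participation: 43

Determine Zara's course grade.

Quizzes score 89 ≥ 45: minimum met.
Weighted total:
  Written exam 95 × 0.09 = 8.55
  Discussion 80 × 0.05 = 4
  Lab reports 71 × 0.36 = 25.56
  Quizzes 89 × 0.08 = 7.12
  Presentations 81 × 0.15 = 12.15
  Peer review 40 × 0.06 = 2.4
  Oral exam 99 × 0.05 = 4.95
  Participation 43 × 0.16 = 6.88
Sum = 71.61
71.61 is ≥ 70 and < 80 → C

C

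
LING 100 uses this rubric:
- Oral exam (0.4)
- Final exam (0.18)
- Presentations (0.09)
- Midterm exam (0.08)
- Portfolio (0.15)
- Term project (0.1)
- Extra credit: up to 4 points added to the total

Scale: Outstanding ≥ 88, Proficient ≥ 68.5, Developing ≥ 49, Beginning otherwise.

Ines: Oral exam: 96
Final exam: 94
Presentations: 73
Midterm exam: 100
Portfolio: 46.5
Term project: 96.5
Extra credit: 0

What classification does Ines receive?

Weighted total:
  Oral exam 96 × 0.4 = 38.4
  Final exam 94 × 0.18 = 16.92
  Presentations 73 × 0.09 = 6.57
  Midterm exam 100 × 0.08 = 8
  Portfolio 46.5 × 0.15 = 6.975
  Term project 96.5 × 0.1 = 9.65
Sum = 86.515
Extra credit: 86.515 + 0 = 86.515
86.515 is ≥ 68.5 and < 88 → Proficient

Proficient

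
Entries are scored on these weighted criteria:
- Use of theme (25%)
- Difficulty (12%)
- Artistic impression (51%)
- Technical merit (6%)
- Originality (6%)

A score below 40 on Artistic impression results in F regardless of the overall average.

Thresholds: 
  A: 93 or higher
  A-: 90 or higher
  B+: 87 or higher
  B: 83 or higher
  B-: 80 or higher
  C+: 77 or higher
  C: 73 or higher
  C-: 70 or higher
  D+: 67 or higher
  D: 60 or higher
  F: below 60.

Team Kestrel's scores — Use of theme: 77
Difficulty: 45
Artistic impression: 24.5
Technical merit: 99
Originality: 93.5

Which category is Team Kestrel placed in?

F

Artistic impression score 24.5 < 40: minimum not met.
Weighted total:
  Use of theme 77 × 0.25 = 19.25
  Difficulty 45 × 0.12 = 5.4
  Artistic impression 24.5 × 0.51 = 12.495
  Technical merit 99 × 0.06 = 5.94
  Originality 93.5 × 0.06 = 5.61
Sum = 48.695
Because the Artistic impression minimum was not met, the result is F.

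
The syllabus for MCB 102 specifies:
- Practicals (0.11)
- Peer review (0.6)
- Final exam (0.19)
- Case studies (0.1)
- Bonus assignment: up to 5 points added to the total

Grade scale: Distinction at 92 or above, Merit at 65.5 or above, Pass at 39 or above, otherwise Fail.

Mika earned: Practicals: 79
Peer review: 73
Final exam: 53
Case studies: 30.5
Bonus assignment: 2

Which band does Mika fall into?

Weighted total:
  Practicals 79 × 0.11 = 8.69
  Peer review 73 × 0.6 = 43.8
  Final exam 53 × 0.19 = 10.07
  Case studies 30.5 × 0.1 = 3.05
Sum = 65.61
Bonus assignment: 65.61 + 2 = 67.61
67.61 is ≥ 65.5 and < 92 → Merit

Merit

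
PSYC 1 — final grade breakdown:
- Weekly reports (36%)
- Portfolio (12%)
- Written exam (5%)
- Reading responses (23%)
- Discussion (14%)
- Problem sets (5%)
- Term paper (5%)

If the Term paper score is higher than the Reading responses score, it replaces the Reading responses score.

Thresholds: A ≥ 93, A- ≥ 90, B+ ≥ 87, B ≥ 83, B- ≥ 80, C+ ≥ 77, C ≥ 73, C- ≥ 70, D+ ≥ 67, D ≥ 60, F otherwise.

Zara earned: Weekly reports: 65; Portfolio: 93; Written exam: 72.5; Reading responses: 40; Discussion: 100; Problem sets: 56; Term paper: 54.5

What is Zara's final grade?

C-

Term paper (54.5) > Reading responses (40), so Reading responses counts as 54.5.
Weighted total:
  Weekly reports 65 × 0.36 = 23.4
  Portfolio 93 × 0.12 = 11.16
  Written exam 72.5 × 0.05 = 3.625
  Reading responses 54.5 × 0.23 = 12.535
  Discussion 100 × 0.14 = 14
  Problem sets 56 × 0.05 = 2.8
  Term paper 54.5 × 0.05 = 2.725
Sum = 70.245
70.245 is ≥ 70 and < 73 → C-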